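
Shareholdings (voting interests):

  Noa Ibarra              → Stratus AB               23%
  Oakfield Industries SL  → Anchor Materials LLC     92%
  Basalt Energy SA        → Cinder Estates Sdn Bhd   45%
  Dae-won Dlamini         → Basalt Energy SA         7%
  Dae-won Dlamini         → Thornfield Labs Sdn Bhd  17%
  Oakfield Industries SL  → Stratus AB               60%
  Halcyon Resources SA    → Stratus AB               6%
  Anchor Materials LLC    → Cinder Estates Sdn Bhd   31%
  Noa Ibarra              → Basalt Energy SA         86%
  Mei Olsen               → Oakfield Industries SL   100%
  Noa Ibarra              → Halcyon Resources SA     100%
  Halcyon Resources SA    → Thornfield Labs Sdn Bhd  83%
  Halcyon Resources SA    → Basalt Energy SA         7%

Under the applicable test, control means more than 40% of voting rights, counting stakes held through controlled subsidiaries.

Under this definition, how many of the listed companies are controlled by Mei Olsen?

3

Mei holds 100% of Oakfield, so Mei controls Oakfield.
Oakfield holds 60% of Stratus, so Mei controls Stratus.
Oakfield holds 92% of Anchor, so Mei controls Anchor.
No other company's threshold is met.
Mei controls 3 companies.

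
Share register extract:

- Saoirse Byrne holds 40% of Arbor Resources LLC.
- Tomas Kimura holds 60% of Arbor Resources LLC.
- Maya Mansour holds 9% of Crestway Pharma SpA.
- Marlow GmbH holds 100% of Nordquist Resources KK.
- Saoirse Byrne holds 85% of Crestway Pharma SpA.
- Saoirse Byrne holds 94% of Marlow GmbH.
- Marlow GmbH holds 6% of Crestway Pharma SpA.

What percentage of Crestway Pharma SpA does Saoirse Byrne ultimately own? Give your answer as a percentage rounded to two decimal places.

90.64%

Saoirse reaches Crestway along 2 paths.
Direct stake: 85% = 85%.
Via Marlow: 94% × 6% = 5.64%.
Total: 85% + 5.64% = 90.64%.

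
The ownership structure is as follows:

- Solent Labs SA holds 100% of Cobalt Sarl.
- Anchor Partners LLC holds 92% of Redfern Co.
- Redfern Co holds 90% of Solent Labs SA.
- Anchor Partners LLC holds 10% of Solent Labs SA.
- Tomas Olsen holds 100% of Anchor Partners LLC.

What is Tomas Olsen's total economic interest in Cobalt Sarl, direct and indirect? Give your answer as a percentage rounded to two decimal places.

92.80%

Tomas reaches Cobalt along 2 paths.
Via Anchor → Solent: 100% × 10% × 100% = 10%.
Via Anchor → Redfern → Solent: 100% × 92% × 90% × 100% = 82.8%.
Total: 10% + 82.8% = 92.8%.
Rounded: 92.80%.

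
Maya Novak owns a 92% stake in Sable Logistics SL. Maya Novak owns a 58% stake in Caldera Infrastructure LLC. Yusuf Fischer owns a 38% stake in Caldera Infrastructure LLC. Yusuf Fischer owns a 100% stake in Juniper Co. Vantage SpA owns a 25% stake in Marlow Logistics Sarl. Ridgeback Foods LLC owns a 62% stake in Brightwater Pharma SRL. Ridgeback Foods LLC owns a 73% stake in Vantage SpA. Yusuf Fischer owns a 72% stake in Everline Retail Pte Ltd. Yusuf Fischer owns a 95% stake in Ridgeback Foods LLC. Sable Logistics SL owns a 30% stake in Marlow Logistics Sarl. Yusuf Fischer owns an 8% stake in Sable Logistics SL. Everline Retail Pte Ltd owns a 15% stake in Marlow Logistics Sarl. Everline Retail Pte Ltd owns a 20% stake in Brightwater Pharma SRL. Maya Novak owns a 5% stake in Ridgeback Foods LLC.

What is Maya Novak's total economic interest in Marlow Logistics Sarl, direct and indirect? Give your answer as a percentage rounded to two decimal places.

Maya reaches Marlow along 2 paths.
Via Sable: 92% × 30% = 27.6%.
Via Ridgeback → Vantage: 5% × 73% × 25% = 0.9125%.
Total: 27.6% + 0.9125% = 28.5125%.
Rounded: 28.51%.

28.51%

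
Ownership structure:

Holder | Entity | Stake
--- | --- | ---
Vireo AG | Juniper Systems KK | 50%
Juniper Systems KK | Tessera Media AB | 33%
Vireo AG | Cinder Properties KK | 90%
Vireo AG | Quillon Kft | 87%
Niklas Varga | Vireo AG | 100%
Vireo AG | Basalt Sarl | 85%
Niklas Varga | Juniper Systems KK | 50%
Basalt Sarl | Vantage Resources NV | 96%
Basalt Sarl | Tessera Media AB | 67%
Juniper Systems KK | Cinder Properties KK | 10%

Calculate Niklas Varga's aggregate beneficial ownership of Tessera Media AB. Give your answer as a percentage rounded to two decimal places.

89.95%

Niklas reaches Tessera along 3 paths.
Via Juniper: 50% × 33% = 16.5%.
Via Vireo → Juniper: 100% × 50% × 33% = 16.5%.
Via Vireo → Basalt: 100% × 85% × 67% = 56.95%.
Total: 16.5% + 16.5% + 56.95% = 89.95%.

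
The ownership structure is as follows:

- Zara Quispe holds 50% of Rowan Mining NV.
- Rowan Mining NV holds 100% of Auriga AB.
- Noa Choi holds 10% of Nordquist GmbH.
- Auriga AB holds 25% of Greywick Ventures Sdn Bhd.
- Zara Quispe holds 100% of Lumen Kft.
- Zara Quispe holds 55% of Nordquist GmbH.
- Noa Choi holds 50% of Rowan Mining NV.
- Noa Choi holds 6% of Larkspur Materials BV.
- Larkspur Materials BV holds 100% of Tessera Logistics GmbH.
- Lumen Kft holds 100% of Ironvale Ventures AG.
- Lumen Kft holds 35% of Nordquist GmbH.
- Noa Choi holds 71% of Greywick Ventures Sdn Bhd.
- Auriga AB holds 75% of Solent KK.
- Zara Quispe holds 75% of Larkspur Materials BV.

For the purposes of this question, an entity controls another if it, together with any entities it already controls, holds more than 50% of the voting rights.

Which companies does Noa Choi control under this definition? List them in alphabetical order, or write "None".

Noa holds 71% of Greywick, so Noa controls Greywick.
No other company's threshold is met.

Greywick Ventures Sdn Bhd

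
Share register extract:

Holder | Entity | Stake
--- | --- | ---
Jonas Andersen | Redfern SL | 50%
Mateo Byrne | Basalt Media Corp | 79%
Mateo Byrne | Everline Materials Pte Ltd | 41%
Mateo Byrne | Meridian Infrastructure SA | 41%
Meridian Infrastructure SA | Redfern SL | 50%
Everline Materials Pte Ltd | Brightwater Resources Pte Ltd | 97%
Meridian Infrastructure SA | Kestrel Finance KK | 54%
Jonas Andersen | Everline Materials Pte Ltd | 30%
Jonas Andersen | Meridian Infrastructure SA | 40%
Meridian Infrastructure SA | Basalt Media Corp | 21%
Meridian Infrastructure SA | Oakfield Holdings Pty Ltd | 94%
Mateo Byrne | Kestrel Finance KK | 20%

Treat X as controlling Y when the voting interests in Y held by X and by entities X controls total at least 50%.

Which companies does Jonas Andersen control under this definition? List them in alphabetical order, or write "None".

Jonas holds 50% of Redfern, so Jonas controls Redfern.
No other company's threshold is met.

Redfern SL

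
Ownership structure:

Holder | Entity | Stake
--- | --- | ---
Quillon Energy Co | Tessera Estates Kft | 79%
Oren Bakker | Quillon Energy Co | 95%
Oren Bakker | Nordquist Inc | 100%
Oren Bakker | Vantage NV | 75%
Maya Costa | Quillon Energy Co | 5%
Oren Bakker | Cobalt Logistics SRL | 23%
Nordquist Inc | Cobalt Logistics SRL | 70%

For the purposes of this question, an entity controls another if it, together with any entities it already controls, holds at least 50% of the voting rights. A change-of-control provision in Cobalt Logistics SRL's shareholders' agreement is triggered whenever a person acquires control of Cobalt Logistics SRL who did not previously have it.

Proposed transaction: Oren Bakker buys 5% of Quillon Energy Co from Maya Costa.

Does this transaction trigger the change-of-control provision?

The purchase adds only to Oren's holdings (Maya's stake shrinks), so Oren is the only person who could newly come to control Cobalt.
Oren holds 100% of Nordquist, so Oren controls Nordquist.
Oren and Nordquist together hold 23% + 70% = 93% of Cobalt, so Oren controls Cobalt.
So Oren already controls Cobalt before the transaction.
After the purchase, Oren's direct stake in Quillon rises to 95% + 5% = 100%, and Maya's stake falls to 0%.
Oren controlled Cobalt already, so this is not a new person acquiring control; every other person's position is unchanged or reduced.
No new person acquires control, so the clause is not triggered.

No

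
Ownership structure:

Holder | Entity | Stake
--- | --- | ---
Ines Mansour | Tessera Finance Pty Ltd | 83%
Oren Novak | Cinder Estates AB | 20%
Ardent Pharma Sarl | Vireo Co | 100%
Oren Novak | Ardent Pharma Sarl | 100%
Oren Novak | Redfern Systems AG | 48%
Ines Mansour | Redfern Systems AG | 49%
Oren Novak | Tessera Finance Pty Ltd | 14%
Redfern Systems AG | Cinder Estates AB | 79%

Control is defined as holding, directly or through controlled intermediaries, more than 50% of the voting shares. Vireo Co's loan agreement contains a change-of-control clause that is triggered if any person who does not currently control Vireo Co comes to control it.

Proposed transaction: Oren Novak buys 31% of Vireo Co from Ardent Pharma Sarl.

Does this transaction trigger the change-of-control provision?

The purchase adds only to Oren's holdings (Ardent's stake shrinks), so Oren is the only person who could newly come to control Vireo.
Oren holds 100% of Ardent, so Oren controls Ardent.
Ardent holds 100% of Vireo, so Oren controls Vireo.
So Oren already controls Vireo before the transaction.
After the purchase, Oren holds 31% of Vireo directly, and Ardent's stake falls to 69%.
Oren controlled Vireo already, so this is not a new person acquiring control; every other person's position is unchanged or reduced.
No new person acquires control, so the clause is not triggered.

No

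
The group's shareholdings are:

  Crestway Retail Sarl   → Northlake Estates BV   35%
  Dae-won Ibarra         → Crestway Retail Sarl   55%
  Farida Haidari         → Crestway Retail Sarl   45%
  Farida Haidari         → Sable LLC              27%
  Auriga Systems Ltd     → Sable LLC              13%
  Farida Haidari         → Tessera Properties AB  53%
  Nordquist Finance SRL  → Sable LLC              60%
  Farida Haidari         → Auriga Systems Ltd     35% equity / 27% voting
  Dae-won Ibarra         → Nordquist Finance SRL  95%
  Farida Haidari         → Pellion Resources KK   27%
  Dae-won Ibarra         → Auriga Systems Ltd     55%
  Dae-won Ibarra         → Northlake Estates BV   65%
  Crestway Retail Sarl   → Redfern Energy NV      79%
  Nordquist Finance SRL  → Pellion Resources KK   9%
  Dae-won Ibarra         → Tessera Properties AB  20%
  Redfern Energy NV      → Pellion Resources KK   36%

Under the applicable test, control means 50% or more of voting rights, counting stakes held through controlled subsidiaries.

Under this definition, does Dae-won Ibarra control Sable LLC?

Yes

Dae-won holds 95% of Nordquist, so Dae-won controls Nordquist.
Dae-won holds 55% of Auriga, so Dae-won controls Auriga.
Auriga and Nordquist together hold 13% + 60% = 73% of Sable, so Dae-won controls Sable.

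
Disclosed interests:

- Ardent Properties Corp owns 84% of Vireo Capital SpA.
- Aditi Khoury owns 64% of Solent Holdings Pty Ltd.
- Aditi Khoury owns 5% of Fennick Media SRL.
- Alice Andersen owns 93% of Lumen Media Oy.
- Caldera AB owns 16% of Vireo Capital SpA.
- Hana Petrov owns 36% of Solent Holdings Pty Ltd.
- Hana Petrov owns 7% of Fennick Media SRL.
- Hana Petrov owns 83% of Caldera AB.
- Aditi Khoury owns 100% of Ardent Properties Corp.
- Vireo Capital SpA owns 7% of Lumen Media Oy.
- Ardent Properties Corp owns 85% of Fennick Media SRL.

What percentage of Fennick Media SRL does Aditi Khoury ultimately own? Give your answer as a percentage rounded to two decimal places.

Aditi reaches Fennick along 2 paths.
Via Ardent: 100% × 85% = 85%.
Direct stake: 5% = 5%.
Total: 85% + 5% = 90%.
Rounded: 90.00%.

90.00%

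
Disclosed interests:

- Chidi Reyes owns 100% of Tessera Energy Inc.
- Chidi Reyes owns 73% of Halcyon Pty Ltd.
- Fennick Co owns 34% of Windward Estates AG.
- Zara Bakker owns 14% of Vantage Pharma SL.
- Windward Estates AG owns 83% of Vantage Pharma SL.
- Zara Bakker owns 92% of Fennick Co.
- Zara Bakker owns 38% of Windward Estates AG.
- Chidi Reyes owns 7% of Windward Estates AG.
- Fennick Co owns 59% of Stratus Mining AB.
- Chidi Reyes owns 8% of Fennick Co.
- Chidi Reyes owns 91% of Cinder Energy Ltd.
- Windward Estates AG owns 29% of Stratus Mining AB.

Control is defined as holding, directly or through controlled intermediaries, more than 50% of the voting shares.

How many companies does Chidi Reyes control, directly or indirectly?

3

Chidi holds 100% of Tessera, so Chidi controls Tessera.
Chidi holds 91% of Cinder, so Chidi controls Cinder.
Chidi holds 73% of Halcyon, so Chidi controls Halcyon.
No other company's threshold is met.
Chidi controls 3 companies.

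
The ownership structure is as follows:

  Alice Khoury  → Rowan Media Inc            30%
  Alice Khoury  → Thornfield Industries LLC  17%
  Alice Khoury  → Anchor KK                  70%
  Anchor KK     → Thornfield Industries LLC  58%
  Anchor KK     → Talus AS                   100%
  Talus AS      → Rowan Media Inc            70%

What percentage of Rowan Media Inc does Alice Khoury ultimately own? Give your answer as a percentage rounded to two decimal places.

79.00%

Alice reaches Rowan along 2 paths.
Via Anchor → Talus: 70% × 100% × 70% = 49%.
Direct stake: 30% = 30%.
Total: 49% + 30% = 79%.
Rounded: 79.00%.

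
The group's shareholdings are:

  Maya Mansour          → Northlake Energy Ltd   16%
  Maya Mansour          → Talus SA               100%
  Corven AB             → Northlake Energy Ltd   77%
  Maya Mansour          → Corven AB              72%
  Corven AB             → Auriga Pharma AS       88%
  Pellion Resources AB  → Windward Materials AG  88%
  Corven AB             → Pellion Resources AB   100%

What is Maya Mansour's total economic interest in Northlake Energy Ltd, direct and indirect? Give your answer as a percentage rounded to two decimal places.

71.44%

Maya reaches Northlake along 2 paths.
Via Corven: 72% × 77% = 55.44%.
Direct stake: 16% = 16%.
Total: 55.44% + 16% = 71.44%.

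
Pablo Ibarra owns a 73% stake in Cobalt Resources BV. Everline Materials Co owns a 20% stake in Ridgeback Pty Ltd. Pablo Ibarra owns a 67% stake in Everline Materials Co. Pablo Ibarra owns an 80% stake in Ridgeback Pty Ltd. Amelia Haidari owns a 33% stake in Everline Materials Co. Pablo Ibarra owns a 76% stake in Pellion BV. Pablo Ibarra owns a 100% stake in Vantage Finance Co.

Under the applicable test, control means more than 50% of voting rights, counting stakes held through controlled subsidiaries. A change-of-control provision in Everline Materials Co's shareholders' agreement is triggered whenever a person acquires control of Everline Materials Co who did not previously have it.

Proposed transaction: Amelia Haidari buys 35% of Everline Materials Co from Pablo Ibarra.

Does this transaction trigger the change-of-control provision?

The purchase adds only to Amelia's holdings (Pablo's stake shrinks), so Amelia is the only person who could newly come to control Everline.
Amelia's largest direct stake is 33% in Everline, which does not meet the threshold, so Amelia controls no company.
In Everline, Amelia's side holds only 33%, not > 50%.
So before the transaction, Amelia does not control Everline.
After the purchase, Amelia's direct stake in Everline rises to 33% + 35% = 68%, and Pablo's stake falls to 32%.
Amelia holds 68% of Everline, so Amelia controls Everline.
Amelia did not control Everline before and does after, so the clause is triggered.

Yes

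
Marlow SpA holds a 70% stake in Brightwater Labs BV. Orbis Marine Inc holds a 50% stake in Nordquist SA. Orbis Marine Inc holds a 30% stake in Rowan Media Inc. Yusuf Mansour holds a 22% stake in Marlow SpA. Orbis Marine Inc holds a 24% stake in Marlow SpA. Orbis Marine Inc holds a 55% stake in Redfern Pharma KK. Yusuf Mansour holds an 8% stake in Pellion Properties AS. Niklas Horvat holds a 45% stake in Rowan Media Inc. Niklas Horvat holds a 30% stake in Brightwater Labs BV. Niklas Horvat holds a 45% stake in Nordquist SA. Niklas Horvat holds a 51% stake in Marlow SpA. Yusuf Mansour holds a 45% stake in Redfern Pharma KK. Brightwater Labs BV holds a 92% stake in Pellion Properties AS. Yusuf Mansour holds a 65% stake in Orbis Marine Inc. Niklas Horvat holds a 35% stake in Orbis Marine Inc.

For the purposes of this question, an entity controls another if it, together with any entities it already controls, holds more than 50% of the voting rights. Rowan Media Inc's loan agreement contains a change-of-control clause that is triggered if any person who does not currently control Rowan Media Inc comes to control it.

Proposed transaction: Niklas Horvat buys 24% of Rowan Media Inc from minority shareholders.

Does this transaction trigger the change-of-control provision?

The purchase changes only Niklas's holdings, so Niklas is the only person who could newly come to control Rowan.
Niklas holds 51% of Marlow, so Niklas controls Marlow.
Niklas and Marlow together hold 30% + 70% = 100% of Brightwater, so Niklas controls Brightwater.
Brightwater holds 92% of Pellion, so Niklas controls Pellion.
In Rowan, Niklas's side holds only 45%, not > 50%.
So before the transaction, Niklas does not control Rowan.
After the purchase, Niklas's direct stake in Rowan rises to 45% + 24% = 69%.
Niklas holds 69% of Rowan, so Niklas controls Rowan.
Niklas did not control Rowan before and does after, so the clause is triggered.

Yes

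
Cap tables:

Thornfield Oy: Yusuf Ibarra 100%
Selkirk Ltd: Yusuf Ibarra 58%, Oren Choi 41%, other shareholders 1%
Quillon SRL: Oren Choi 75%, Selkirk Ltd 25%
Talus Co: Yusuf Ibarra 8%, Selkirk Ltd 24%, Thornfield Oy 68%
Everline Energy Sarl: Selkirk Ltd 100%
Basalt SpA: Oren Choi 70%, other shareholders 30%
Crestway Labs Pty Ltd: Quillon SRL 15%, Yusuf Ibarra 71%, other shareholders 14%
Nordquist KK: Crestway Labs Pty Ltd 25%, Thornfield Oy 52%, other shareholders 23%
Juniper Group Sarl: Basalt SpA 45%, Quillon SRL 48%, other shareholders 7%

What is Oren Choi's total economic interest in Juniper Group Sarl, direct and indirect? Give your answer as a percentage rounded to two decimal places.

Oren reaches Juniper along 3 paths.
Via Basalt: 70% × 45% = 31.5%.
Via Quillon: 75% × 48% = 36%.
Via Selkirk → Quillon: 41% × 25% × 48% = 4.92%.
Total: 31.5% + 36% + 4.92% = 72.42%.

72.42%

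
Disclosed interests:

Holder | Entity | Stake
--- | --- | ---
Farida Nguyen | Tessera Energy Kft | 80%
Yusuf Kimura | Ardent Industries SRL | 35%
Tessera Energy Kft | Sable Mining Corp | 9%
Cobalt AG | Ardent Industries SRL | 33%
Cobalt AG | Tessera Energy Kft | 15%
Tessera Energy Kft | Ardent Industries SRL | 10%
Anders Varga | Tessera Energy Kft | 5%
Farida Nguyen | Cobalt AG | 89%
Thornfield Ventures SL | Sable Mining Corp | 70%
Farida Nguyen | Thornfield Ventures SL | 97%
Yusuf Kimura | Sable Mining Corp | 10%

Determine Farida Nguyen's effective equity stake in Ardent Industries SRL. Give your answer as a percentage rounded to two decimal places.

38.71%

Farida reaches Ardent along 3 paths.
Via Tessera: 80% × 10% = 8%.
Via Cobalt → Tessera: 89% × 15% × 10% = 1.335%.
Via Cobalt: 89% × 33% = 29.37%.
Total: 8% + 1.335% + 29.37% = 38.705%.
Rounded: 38.71%.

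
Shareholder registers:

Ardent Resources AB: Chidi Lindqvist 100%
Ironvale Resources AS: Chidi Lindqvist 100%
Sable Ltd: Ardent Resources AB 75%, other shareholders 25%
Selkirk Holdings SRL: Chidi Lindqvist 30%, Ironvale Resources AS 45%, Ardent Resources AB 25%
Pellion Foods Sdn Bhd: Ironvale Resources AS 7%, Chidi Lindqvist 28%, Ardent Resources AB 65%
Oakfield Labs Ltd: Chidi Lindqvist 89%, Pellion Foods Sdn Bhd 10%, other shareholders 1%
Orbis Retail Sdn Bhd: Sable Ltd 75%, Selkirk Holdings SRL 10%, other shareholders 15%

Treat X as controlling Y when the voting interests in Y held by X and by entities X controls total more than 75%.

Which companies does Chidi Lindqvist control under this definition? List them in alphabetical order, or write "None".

Chidi holds 100% of Ardent, so Chidi controls Ardent.
Chidi holds 100% of Ironvale, so Chidi controls Ironvale.
Chidi and Ironvale and Ardent together hold 30% + 45% + 25% = 100% of Selkirk, so Chidi controls Selkirk.
Ironvale and Chidi and Ardent together hold 7% + 28% + 65% = 100% of Pellion, so Chidi controls Pellion.
Chidi and Pellion together hold 89% + 10% = 99% of Oakfield, so Chidi controls Oakfield.
No other company's threshold is met.

Ardent Resources AB, Ironvale Resources AS, Oakfield Labs Ltd, Pellion Foods Sdn Bhd, Selkirk Holdings SRL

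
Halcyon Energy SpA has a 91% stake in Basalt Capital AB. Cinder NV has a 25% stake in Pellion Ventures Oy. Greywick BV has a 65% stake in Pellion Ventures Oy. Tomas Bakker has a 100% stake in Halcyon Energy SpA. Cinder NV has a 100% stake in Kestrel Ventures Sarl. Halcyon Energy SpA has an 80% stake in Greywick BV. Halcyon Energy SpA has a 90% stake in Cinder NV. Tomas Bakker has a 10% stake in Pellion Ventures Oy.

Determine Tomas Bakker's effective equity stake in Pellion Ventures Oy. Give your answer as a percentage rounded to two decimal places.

Tomas reaches Pellion along 3 paths.
Via Halcyon → Cinder: 100% × 90% × 25% = 22.5%.
Via Halcyon → Greywick: 100% × 80% × 65% = 52%.
Direct stake: 10% = 10%.
Total: 22.5% + 52% + 10% = 84.5%.
Rounded: 84.50%.

84.50%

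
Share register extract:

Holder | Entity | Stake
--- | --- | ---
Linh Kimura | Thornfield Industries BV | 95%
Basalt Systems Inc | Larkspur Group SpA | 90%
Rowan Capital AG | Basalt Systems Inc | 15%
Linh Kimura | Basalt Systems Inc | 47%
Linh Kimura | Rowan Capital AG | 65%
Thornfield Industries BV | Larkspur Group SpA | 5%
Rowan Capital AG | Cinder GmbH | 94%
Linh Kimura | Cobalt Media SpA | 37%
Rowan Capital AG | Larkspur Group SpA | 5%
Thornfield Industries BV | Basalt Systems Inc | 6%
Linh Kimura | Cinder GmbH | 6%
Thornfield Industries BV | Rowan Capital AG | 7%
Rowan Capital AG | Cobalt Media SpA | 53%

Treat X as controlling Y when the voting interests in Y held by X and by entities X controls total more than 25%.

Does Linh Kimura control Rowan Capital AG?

Yes

Linh holds 95% of Thornfield, so Linh controls Thornfield.
Linh and Thornfield together hold 65% + 7% = 72% of Rowan, so Linh controls Rowan.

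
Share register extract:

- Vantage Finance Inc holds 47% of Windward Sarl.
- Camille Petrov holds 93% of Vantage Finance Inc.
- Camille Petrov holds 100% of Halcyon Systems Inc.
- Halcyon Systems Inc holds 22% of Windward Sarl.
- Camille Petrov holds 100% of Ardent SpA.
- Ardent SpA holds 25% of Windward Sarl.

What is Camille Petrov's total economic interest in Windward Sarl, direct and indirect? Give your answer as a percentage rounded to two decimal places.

Camille reaches Windward along 3 paths.
Via Ardent: 100% × 25% = 25%.
Via Vantage: 93% × 47% = 43.71%.
Via Halcyon: 100% × 22% = 22%.
Total: 25% + 43.71% + 22% = 90.71%.

90.71%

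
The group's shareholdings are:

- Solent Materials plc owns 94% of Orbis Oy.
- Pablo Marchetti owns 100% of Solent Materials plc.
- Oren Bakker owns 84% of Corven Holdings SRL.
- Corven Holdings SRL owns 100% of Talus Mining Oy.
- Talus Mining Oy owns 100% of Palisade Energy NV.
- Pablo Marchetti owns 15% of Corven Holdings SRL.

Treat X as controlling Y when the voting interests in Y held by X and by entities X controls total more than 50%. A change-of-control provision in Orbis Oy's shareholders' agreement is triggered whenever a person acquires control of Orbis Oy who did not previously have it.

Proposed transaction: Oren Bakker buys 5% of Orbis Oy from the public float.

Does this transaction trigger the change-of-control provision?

The purchase changes only Oren's holdings, so Oren is the only person who could newly come to control Orbis.
Oren holds 84% of Corven, so Oren controls Corven.
Corven holds 100% of Talus, so Oren controls Talus.
Talus holds 100% of Palisade, so Oren controls Palisade.
Neither Oren nor any entity Oren controls holds any voting interest in Orbis.
So before the transaction, Oren does not control Orbis.
After the purchase, Oren holds 5% of Orbis directly.
After the transaction, Oren's side holds 5% of Orbis, not > 50%, so Oren still does not control Orbis.
No new person acquires control, so the clause is not triggered.

No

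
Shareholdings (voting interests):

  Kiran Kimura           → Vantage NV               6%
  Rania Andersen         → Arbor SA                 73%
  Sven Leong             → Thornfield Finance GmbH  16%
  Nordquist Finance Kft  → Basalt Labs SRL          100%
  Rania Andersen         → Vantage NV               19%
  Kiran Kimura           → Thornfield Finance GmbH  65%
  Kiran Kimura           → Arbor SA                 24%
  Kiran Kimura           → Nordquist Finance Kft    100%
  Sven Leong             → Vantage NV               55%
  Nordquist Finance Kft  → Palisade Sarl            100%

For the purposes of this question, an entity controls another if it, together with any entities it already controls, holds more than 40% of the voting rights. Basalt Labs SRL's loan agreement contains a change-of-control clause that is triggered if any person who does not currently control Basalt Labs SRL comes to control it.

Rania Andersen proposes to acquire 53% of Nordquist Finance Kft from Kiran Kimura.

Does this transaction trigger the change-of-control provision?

Yes

The purchase adds only to Rania's holdings (Kiran's stake shrinks), so Rania is the only person who could newly come to control Basalt.
Rania holds 73% of Arbor, so Rania controls Arbor.
Neither Rania nor any entity Rania controls holds any voting interest in Basalt.
So before the transaction, Rania does not control Basalt.
After the purchase, Rania holds 53% of Nordquist directly, and Kiran's stake falls to 47%.
Rania holds 53% of Nordquist, so Rania controls Nordquist.
Nordquist holds 100% of Basalt, so Rania controls Basalt.
Rania did not control Basalt before and does after, so the clause is triggered.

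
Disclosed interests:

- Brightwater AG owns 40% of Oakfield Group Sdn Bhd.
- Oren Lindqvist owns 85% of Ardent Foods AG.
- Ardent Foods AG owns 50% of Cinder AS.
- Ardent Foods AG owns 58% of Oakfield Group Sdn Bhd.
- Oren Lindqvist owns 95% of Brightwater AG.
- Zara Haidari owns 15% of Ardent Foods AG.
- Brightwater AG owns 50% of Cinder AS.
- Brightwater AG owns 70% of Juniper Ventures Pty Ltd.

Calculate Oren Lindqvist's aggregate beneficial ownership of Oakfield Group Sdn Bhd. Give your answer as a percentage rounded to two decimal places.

Oren reaches Oakfield along 2 paths.
Via Brightwater: 95% × 40% = 38%.
Via Ardent: 85% × 58% = 49.3%.
Total: 38% + 49.3% = 87.3%.
Rounded: 87.30%.

87.30%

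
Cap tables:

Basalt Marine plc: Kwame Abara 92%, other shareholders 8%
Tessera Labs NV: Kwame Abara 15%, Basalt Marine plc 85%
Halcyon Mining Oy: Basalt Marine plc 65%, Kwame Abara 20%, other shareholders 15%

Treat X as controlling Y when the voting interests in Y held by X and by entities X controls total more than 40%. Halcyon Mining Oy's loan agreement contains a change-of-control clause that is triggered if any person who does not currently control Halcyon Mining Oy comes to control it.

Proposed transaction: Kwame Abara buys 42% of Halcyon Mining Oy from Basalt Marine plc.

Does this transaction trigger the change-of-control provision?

The purchase adds only to Kwame's holdings (Basalt's stake shrinks), so Kwame is the only person who could newly come to control Halcyon.
Kwame holds 92% of Basalt, so Kwame controls Basalt.
Basalt and Kwame together hold 65% + 20% = 85% of Halcyon, so Kwame controls Halcyon.
So Kwame already controls Halcyon before the transaction.
After the purchase, Kwame's direct stake in Halcyon rises to 20% + 42% = 62%, and Basalt's stake falls to 23%.
Kwame controlled Halcyon already, so this is not a new person acquiring control; every other person's position is unchanged or reduced.
No new person acquires control, so the clause is not triggered.

No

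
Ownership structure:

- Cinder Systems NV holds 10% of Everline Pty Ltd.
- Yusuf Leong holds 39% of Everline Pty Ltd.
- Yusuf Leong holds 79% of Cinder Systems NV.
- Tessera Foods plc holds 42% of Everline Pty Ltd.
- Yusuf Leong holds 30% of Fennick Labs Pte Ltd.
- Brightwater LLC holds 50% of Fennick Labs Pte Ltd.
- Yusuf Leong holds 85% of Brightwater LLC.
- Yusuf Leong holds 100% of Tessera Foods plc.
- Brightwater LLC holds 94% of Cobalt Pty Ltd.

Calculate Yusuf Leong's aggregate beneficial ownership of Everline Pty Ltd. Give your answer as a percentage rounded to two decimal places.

88.90%

Yusuf reaches Everline along 3 paths.
Via Tessera: 100% × 42% = 42%.
Direct stake: 39% = 39%.
Via Cinder: 79% × 10% = 7.9%.
Total: 42% + 39% + 7.9% = 88.9%.
Rounded: 88.90%.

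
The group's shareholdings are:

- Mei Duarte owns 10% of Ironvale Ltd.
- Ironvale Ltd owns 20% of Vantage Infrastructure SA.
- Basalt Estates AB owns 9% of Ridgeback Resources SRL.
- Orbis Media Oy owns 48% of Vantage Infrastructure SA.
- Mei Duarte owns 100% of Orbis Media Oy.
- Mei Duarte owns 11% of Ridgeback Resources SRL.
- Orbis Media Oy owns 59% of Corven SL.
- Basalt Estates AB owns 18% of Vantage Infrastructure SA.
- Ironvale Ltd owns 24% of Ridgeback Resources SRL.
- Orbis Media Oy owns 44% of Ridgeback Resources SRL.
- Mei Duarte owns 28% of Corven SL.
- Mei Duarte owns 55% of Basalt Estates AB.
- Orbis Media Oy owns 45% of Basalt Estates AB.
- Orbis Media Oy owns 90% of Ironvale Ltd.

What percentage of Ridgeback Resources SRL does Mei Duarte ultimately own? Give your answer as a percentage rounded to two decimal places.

88.00%

Mei reaches Ridgeback along 6 paths.
Via Orbis: 100% × 44% = 44%.
Via Basalt: 55% × 9% = 4.95%.
Via Orbis → Basalt: 100% × 45% × 9% = 4.05%.
Via Ironvale: 10% × 24% = 2.4%.
Via Orbis → Ironvale: 100% × 90% × 24% = 21.6%.
Direct stake: 11% = 11%.
Total: 44% + 4.95% + 4.05% + 2.4% + 21.6% + 11% = 88%.
Rounded: 88.00%.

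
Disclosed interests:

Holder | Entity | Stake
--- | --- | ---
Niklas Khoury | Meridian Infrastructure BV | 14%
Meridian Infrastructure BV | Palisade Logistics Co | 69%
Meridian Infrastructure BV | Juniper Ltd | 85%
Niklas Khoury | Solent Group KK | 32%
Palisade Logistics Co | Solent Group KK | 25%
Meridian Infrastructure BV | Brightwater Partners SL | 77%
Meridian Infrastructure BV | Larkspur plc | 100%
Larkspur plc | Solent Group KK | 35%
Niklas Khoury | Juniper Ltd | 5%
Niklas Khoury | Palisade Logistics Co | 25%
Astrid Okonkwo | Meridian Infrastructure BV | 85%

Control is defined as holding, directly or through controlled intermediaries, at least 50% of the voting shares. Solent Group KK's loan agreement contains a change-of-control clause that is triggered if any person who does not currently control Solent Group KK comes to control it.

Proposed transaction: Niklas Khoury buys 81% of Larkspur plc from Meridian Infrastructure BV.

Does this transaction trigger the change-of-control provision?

The purchase adds only to Niklas's holdings (Meridian's stake shrinks), so Niklas is the only person who could newly come to control Solent.
Niklas's largest direct stake is 32% in Solent, which does not meet the threshold, so Niklas controls no company.
In Solent, Niklas's side holds only 32%, not ≥ 50%.
So before the transaction, Niklas does not control Solent.
After the purchase, Niklas holds 81% of Larkspur directly, and Meridian's stake falls to 19%.
Niklas holds 81% of Larkspur, so Niklas controls Larkspur.
Niklas and Larkspur together hold 32% + 35% = 67% of Solent, so Niklas controls Solent.
Niklas did not control Solent before and does after, so the clause is triggered.

Yes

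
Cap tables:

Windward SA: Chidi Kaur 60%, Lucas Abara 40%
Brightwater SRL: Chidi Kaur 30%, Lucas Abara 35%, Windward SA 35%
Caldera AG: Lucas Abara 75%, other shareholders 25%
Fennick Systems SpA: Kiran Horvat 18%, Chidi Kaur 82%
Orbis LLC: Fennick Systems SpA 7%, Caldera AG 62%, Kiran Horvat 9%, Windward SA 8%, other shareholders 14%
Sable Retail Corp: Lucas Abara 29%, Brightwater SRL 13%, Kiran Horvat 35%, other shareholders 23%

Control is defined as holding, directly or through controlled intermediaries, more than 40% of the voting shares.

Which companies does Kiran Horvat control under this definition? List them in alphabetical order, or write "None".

None

Kiran's largest direct stake is 35% in Sable, which does not meet the threshold.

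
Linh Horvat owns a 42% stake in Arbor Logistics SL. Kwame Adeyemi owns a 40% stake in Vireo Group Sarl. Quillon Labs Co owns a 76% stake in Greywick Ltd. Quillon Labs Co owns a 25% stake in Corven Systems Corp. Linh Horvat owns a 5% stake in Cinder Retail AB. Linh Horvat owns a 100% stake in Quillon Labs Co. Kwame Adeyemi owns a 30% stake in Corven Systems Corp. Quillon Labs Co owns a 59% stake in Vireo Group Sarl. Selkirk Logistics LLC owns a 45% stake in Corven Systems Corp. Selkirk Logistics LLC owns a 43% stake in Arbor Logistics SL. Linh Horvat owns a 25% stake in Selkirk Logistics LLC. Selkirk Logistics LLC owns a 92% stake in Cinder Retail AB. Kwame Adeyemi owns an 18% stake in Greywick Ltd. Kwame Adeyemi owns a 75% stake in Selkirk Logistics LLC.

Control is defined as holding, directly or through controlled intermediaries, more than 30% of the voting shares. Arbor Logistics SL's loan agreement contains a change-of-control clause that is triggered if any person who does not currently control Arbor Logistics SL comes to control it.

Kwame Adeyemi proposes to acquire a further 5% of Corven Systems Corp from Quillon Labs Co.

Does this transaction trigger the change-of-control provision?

The purchase adds only to Kwame's holdings (Quillon's stake shrinks), so Kwame is the only person who could newly come to control Arbor.
Kwame holds 75% of Selkirk, so Kwame controls Selkirk.
Selkirk holds 43% of Arbor, so Kwame controls Arbor.
So Kwame already controls Arbor before the transaction.
After the purchase, Kwame's direct stake in Corven rises to 30% + 5% = 35%, and Quillon's stake falls to 20%.
Kwame controlled Arbor already, so this is not a new person acquiring control; every other person's position is unchanged or reduced.
No new person acquires control, so the clause is not triggered.

No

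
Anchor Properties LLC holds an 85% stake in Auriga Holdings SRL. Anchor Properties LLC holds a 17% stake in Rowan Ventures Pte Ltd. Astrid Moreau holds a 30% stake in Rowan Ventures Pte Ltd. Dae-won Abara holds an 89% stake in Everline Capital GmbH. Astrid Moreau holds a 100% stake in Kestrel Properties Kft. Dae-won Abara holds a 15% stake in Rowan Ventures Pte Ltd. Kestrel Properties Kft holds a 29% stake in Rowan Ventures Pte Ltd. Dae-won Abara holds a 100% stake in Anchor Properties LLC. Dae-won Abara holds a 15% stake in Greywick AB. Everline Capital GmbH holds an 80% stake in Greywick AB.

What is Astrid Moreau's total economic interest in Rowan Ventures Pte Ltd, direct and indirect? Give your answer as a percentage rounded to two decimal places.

59.00%

Astrid reaches Rowan along 2 paths.
Direct stake: 30% = 30%.
Via Kestrel: 100% × 29% = 29%.
Total: 30% + 29% = 59%.
Rounded: 59.00%.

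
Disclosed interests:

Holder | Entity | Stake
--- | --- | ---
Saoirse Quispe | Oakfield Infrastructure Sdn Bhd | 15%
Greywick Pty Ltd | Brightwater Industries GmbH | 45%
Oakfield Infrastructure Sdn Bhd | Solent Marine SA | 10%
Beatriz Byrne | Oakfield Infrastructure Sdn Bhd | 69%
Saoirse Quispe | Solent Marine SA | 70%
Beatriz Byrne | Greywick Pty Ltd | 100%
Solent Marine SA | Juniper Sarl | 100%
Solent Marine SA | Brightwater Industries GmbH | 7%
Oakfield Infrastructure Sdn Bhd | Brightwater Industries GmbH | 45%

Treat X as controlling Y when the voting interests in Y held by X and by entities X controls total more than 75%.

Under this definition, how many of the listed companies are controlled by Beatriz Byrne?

Beatriz holds 100% of Greywick, so Beatriz controls Greywick.
No other company's threshold is met.
Beatriz controls 1 company.

1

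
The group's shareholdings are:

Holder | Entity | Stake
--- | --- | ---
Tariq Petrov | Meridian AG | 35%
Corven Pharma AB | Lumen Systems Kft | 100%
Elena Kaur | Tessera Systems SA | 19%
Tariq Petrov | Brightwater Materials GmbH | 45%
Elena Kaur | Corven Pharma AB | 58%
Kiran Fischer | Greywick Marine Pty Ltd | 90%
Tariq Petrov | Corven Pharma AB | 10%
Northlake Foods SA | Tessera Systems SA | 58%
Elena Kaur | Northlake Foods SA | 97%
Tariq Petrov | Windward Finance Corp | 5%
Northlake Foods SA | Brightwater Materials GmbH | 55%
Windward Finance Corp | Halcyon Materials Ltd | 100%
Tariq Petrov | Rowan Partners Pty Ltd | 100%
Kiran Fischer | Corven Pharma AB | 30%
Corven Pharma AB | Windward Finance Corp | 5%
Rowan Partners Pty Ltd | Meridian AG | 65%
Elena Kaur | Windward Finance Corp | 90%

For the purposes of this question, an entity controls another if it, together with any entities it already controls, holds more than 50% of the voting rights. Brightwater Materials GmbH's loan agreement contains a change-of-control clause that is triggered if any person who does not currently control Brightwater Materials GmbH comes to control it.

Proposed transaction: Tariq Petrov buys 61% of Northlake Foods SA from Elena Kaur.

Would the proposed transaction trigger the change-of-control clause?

Yes

The purchase adds only to Tariq's holdings (Elena's stake shrinks), so Tariq is the only person who could newly come to control Brightwater.
Tariq holds 100% of Rowan, so Tariq controls Rowan.
Rowan and Tariq together hold 65% + 35% = 100% of Meridian, so Tariq controls Meridian.
In Brightwater, Tariq's side holds only 45%, not > 50%.
So before the transaction, Tariq does not control Brightwater.
After the purchase, Tariq holds 61% of Northlake directly, and Elena's stake falls to 36%.
Tariq holds 61% of Northlake, so Tariq controls Northlake.
Northlake and Tariq together hold 55% + 45% = 100% of Brightwater, so Tariq controls Brightwater.
Tariq did not control Brightwater before and does after, so the clause is triggered.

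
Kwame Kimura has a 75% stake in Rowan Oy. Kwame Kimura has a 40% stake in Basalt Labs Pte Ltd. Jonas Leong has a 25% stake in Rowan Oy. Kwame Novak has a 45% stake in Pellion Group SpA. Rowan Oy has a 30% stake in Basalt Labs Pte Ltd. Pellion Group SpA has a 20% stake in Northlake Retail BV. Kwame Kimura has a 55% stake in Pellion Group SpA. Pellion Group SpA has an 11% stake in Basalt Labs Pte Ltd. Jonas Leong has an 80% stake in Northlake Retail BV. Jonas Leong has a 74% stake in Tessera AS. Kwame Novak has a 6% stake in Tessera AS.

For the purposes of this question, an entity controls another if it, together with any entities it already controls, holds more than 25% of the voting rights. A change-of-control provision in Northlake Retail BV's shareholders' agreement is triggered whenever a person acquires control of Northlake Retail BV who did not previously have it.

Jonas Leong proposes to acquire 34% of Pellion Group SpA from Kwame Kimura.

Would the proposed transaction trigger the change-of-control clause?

The purchase adds only to Jonas's holdings (Kwame Kimura's stake shrinks), so Jonas is the only person who could newly come to control Northlake.
Jonas holds 80% of Northlake, so Jonas controls Northlake.
So Jonas already controls Northlake before the transaction.
After the purchase, Jonas holds 34% of Pellion directly, and Kwame Kimura's stake falls to 21%.
Jonas controlled Northlake already, so this is not a new person acquiring control; every other person's position is unchanged or reduced.
No new person acquires control, so the clause is not triggered.

No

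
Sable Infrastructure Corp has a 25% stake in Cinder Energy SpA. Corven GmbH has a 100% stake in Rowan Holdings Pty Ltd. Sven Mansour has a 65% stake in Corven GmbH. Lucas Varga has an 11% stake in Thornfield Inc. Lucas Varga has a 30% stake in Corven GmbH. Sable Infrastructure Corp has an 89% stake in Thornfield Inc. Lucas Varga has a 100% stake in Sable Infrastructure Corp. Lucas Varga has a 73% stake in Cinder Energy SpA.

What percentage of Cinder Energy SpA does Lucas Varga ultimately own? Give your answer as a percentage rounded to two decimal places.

98.00%

Lucas reaches Cinder along 2 paths.
Direct stake: 73% = 73%.
Via Sable: 100% × 25% = 25%.
Total: 73% + 25% = 98%.
Rounded: 98.00%.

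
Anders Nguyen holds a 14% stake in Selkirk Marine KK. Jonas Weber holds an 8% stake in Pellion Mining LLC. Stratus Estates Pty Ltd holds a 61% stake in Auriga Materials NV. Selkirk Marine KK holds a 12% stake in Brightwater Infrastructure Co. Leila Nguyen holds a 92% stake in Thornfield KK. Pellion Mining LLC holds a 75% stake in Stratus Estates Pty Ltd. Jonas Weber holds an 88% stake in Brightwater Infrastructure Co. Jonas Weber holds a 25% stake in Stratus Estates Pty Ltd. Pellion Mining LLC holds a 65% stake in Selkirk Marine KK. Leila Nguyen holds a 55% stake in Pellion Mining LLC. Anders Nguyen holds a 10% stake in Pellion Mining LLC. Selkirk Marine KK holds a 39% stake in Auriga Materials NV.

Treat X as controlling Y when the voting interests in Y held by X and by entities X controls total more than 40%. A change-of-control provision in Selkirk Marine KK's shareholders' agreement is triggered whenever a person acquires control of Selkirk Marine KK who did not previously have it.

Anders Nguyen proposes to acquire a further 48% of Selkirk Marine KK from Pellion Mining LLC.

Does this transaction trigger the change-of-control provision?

The purchase adds only to Anders's holdings (Pellion's stake shrinks), so Anders is the only person who could newly come to control Selkirk.
Anders's largest direct stake is 14% in Selkirk, which does not meet the threshold, so Anders controls no company.
In Selkirk, Anders's side holds only 14%, not > 40%.
So before the transaction, Anders does not control Selkirk.
After the purchase, Anders's direct stake in Selkirk rises to 14% + 48% = 62%, and Pellion's stake falls to 17%.
Anders holds 62% of Selkirk, so Anders controls Selkirk.
Anders did not control Selkirk before and does after, so the clause is triggered.

Yes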